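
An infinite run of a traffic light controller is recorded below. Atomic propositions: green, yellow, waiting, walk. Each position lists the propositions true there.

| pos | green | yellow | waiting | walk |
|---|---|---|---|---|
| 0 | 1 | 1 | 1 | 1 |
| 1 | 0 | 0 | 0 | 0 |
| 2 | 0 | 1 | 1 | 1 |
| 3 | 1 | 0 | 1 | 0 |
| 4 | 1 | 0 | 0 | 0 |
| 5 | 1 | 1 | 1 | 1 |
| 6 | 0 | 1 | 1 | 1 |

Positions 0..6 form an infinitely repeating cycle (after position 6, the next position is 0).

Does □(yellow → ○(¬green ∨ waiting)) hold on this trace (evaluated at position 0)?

Holds

yellow → ○(¬green ∨ waiting) holds at every position 0..6, and those are all positions ever visited, so □(yellow → ○(¬green ∨ waiting)) holds.
Positions where yellow holds: 0, 2, 5, 6.
Check ○(¬green ∨ waiting) at each: 0→ok, 2→ok, 5→ok, 6→ok.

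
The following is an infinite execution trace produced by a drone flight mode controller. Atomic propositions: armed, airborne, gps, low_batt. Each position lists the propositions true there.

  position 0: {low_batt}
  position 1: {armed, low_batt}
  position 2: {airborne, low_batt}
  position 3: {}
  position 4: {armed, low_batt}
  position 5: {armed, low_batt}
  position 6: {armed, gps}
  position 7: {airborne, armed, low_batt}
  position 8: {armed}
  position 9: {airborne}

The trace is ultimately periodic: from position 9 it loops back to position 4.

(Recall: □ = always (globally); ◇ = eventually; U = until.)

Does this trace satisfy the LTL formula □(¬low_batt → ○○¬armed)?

Does not hold

¬low_batt → ○○¬armed must hold at every position from 0 onward. It fails at position 3, so □(¬low_batt → ○○¬armed) is false.
Positions where ¬low_batt holds: 3, 6, 8, 9.
Check ○○¬armed at each: 3→fails, 6→fails, 8→fails, 9→fails.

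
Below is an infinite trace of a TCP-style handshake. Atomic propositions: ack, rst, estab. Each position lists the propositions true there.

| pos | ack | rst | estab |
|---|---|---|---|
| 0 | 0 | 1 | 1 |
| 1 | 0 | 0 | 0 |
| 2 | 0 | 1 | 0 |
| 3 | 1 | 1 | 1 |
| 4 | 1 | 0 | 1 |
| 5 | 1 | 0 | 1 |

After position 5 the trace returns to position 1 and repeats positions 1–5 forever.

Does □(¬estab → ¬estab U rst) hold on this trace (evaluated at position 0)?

¬estab → ¬estab U rst holds at every position 0..5, and those are all positions ever visited, so □(¬estab → ¬estab U rst) holds.
Positions where ¬estab holds: 1, 2.
Check ¬estab U rst at each: 1→ok, 2→ok.

Yes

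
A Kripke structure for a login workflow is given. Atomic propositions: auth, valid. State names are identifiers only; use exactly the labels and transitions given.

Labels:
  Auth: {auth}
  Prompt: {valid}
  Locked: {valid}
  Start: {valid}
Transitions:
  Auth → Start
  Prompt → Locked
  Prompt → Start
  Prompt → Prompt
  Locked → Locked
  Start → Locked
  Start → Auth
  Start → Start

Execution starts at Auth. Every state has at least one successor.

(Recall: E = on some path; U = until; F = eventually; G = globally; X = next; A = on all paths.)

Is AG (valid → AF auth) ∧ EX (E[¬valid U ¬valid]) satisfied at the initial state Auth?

States satisfying valid → AF auth: {Auth}.
States satisfying AG (valid → AF auth): ∅.
States satisfying E[¬valid U ¬valid]: {Auth}.
States satisfying EX (E[¬valid U ¬valid]): {Start}.
States satisfying AG (valid → AF auth) ∧ EX (E[¬valid U ¬valid]): ∅.
Auth ∉ Sat(AG (valid → AF auth) ∧ EX (E[¬valid U ¬valid])).

Violated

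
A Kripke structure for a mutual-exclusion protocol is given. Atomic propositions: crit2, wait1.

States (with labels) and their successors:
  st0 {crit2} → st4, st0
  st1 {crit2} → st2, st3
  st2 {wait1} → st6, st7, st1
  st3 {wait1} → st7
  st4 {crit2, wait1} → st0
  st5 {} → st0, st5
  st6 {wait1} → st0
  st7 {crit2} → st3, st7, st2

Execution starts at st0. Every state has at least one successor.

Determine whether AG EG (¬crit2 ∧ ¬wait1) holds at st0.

States satisfying EG (¬crit2 ∧ ¬wait1): {st5}.
States satisfying AG EG (¬crit2 ∧ ¬wait1): ∅.
st0 is reachable from st0 and violates EG (¬crit2 ∧ ¬wait1), so AG fails at st0.
st0 ∉ Sat(AG EG (¬crit2 ∧ ¬wait1)).

No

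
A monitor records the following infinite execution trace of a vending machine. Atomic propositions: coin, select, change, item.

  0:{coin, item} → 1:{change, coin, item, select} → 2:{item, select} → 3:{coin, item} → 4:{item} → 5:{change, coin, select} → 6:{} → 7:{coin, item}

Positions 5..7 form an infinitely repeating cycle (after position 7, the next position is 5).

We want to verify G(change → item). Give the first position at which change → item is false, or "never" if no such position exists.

5

Check change → item at each position in order: 0 ✓, 1 ✓, 2 ✓, 3 ✓, 4 ✓.
At position 5 the labels are {change, coin, select}, so change → item is false there. This is the first violation.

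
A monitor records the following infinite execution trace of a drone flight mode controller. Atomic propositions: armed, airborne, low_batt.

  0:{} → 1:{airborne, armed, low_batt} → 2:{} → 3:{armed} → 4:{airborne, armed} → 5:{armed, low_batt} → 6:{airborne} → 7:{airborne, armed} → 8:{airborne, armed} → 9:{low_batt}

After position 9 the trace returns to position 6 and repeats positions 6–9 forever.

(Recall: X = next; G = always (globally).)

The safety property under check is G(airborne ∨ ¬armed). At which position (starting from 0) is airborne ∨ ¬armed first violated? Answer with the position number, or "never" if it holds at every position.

Check airborne ∨ ¬armed at each position in order: 0 ✓, 1 ✓, 2 ✓.
At position 3 the labels are {armed}, so airborne ∨ ¬armed is false there. This is the first violation.

3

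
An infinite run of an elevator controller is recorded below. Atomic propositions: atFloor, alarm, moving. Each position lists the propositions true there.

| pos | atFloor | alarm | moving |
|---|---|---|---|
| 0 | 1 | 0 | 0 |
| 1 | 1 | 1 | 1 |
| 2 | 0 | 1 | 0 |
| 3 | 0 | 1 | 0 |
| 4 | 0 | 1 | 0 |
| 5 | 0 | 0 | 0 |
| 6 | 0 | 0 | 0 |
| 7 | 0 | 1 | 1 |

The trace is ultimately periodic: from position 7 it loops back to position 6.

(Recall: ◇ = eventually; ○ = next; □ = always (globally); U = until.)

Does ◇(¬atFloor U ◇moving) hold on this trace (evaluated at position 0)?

Holds

¬atFloor U ◇moving holds at position 0, which is reachable from 0, so ◇(¬atFloor U ◇moving) holds.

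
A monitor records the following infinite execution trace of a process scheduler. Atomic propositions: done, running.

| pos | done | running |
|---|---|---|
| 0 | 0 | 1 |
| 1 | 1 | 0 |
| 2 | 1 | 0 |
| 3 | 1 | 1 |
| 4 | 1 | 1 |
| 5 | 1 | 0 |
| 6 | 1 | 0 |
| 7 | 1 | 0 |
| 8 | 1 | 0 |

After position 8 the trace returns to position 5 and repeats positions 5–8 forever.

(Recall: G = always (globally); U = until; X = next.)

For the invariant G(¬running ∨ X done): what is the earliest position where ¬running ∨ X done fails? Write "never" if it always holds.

¬running ∨ X done holds at every position 0..8, and those are all the positions the trace ever visits, so the invariant G(¬running ∨ X done) is never violated.

never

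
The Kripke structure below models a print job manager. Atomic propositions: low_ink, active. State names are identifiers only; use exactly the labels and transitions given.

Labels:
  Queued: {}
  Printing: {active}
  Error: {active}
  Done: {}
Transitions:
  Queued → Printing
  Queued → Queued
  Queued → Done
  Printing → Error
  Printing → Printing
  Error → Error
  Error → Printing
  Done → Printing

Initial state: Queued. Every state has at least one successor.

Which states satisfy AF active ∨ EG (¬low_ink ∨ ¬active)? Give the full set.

States satisfying active: {Printing, Error}.
States satisfying AF active: {Printing, Error, Done}.
States satisfying ¬low_ink ∨ ¬active: {Queued, Printing, Error, Done}.
States satisfying EG (¬low_ink ∨ ¬active): {Queued, Printing, Error, Done}.
States satisfying AF active ∨ EG (¬low_ink ∨ ¬active): {Queued, Printing, Error, Done}.

{Queued, Printing, Error, Done}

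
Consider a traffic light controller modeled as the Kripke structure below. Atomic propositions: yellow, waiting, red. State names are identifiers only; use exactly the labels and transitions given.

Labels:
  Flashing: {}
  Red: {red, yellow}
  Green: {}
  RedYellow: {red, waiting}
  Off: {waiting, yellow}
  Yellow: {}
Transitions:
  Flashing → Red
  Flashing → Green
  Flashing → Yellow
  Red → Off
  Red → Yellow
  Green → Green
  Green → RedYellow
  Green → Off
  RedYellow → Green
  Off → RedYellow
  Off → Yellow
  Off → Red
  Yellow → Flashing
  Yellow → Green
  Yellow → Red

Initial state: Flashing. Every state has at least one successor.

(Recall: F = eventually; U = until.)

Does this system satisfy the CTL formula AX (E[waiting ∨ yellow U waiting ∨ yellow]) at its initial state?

States satisfying E[waiting ∨ yellow U waiting ∨ yellow]: {Red, RedYellow, Off}.
States satisfying AX (E[waiting ∨ yellow U waiting ∨ yellow]): ∅.
Flashing ∉ Sat(AX (E[waiting ∨ yellow U waiting ∨ yellow])).

Does not hold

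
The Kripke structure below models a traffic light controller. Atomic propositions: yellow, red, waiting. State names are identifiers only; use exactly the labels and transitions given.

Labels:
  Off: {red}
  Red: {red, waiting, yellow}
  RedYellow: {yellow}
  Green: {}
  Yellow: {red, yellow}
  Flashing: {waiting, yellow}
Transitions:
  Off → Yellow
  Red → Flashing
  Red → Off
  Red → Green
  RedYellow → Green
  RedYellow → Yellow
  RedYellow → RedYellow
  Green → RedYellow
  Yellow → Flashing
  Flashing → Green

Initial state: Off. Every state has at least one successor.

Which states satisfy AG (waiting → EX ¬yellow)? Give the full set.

{Off, Red, RedYellow, Green, Yellow, Flashing}

States satisfying waiting → EX ¬yellow: {Off, Red, RedYellow, Green, Yellow, Flashing}.
States satisfying AG (waiting → EX ¬yellow): {Off, Red, RedYellow, Green, Yellow, Flashing}.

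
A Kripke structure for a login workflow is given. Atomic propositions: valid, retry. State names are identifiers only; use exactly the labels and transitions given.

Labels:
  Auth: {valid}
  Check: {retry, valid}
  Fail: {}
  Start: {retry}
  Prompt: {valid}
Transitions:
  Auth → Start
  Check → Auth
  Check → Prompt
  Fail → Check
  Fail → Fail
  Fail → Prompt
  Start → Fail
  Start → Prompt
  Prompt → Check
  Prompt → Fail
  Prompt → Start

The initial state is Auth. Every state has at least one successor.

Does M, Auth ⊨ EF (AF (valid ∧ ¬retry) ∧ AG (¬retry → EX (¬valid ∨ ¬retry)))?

Yes

States satisfying EF (AF (valid ∧ ¬retry) ∧ AG (¬retry → EX (¬valid ∨ ¬retry))): {Auth, Check, Fail, Start, Prompt}.
Some path from Auth reaches a state where AF (valid ∧ ¬retry) ∧ AG (¬retry → EX (¬valid ∨ ¬retry)) holds.
Auth ∈ Sat(EF (AF (valid ∧ ¬retry) ∧ AG (¬retry → EX (¬valid ∨ ¬retry)))).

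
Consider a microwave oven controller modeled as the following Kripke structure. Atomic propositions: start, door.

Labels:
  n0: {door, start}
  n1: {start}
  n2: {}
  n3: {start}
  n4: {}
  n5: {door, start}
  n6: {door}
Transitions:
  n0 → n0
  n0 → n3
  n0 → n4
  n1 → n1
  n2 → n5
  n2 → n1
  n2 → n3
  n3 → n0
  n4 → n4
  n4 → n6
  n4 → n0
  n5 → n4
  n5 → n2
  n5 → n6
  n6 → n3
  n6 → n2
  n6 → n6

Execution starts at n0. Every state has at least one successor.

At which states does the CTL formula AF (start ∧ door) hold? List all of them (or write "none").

States satisfying start ∧ door: {n0, n5}.
States satisfying AF (start ∧ door): {n0, n3, n5}.

{n0, n3, n5}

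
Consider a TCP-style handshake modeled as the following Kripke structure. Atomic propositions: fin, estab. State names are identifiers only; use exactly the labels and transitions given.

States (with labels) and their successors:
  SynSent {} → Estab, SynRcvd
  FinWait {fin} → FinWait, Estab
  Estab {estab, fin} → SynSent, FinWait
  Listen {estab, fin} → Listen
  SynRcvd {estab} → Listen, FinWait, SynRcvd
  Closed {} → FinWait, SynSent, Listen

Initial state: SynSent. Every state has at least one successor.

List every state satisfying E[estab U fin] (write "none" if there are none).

{FinWait, Estab, Listen, SynRcvd}

States satisfying estab: {Estab, Listen, SynRcvd}.
States satisfying fin: {FinWait, Estab, Listen}.
States satisfying E[estab U fin]: {FinWait, Estab, Listen, SynRcvd}.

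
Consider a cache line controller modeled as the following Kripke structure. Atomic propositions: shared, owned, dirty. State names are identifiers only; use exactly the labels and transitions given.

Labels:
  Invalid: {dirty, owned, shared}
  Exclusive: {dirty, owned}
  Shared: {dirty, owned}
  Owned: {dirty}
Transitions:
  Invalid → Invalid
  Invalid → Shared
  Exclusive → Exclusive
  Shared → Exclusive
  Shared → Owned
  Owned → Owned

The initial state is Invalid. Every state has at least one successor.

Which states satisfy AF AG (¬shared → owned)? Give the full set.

{Exclusive}

States satisfying AG (¬shared → owned): {Exclusive}.
States satisfying AF AG (¬shared → owned): {Exclusive}.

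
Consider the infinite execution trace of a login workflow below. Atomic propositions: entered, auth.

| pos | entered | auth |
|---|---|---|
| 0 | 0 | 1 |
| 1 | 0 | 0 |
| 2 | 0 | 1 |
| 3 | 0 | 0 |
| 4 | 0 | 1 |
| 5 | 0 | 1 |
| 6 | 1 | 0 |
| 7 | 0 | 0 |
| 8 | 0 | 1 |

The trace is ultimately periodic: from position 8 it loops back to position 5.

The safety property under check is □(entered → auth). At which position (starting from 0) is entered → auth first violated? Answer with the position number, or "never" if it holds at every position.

6

Check entered → auth at each position in order: 0 ✓, 1 ✓, 2 ✓, 3 ✓, 4 ✓, 5 ✓.
At position 6 the labels are {entered}, so entered → auth is false there. This is the first violation.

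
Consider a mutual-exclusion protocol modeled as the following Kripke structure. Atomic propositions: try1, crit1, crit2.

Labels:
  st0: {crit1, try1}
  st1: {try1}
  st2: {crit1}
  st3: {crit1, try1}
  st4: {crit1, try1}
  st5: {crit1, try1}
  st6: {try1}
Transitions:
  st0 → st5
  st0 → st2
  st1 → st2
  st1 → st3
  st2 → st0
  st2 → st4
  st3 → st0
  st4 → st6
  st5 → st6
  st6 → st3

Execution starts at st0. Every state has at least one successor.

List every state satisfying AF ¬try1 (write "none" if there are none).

States satisfying ¬try1: {st2}.
States satisfying AF ¬try1: {st2}.

{st2}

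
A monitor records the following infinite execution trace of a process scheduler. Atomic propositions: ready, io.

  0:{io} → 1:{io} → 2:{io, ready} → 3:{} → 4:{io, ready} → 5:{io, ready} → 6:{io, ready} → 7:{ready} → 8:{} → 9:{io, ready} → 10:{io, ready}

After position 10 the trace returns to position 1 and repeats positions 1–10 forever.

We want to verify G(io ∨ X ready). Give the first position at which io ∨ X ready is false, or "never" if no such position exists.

7

Check io ∨ X ready at each position in order: 0 ✓, 1 ✓, 2 ✓, 3 ✓, 4 ✓, 5 ✓, 6 ✓.
At position 7 the labels are {ready} and the next position 8 has {}, so io ∨ X ready is false there. This is the first violation.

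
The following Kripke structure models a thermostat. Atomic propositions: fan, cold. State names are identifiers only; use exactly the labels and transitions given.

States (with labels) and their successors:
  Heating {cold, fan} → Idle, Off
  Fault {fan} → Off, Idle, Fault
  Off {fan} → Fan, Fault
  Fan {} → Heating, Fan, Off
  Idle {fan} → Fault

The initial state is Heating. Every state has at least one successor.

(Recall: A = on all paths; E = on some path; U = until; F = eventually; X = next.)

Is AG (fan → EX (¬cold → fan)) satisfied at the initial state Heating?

Holds

States satisfying fan → EX (¬cold → fan): {Heating, Fault, Off, Fan, Idle}.
States satisfying AG (fan → EX (¬cold → fan)): {Heating, Fault, Off, Fan, Idle}.
Every state reachable from Heating satisfies fan → EX (¬cold → fan).
Heating ∈ Sat(AG (fan → EX (¬cold → fan))).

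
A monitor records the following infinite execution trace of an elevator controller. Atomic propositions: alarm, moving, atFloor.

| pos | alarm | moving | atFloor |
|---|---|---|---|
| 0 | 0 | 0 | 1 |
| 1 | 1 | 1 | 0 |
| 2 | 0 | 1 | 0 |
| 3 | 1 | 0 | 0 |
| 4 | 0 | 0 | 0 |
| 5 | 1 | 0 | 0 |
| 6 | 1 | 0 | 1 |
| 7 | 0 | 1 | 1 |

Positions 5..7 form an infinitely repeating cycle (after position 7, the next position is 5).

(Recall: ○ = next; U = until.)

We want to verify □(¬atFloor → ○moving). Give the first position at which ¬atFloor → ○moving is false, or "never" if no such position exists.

Check ¬atFloor → ○moving at each position in order: 0 ✓, 1 ✓.
At position 2 the labels are {moving} and the next position 3 has {alarm}, so ¬atFloor → ○moving is false there. This is the first violation.

2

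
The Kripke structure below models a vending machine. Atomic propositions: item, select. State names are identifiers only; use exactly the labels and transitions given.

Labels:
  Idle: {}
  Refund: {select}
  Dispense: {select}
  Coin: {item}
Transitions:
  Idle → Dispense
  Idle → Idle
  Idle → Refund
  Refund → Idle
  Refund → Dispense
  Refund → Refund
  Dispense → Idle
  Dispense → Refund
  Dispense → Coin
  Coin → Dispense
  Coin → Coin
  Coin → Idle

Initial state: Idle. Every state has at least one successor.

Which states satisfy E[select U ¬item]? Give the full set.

{Idle, Refund, Dispense}

States satisfying select: {Refund, Dispense}.
States satisfying ¬item: {Idle, Refund, Dispense}.
States satisfying E[select U ¬item]: {Idle, Refund, Dispense}.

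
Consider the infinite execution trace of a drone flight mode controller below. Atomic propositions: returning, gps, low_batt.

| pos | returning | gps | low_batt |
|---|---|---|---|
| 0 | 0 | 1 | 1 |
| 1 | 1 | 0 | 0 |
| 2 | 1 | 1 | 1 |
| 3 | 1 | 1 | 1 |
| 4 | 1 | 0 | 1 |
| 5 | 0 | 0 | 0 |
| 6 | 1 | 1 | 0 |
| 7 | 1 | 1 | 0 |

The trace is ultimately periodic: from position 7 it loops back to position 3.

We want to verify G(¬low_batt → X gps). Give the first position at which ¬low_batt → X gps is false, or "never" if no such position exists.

never

¬low_batt → X gps holds at every position 0..7, and those are all the positions the trace ever visits, so the invariant G(¬low_batt → X gps) is never violated.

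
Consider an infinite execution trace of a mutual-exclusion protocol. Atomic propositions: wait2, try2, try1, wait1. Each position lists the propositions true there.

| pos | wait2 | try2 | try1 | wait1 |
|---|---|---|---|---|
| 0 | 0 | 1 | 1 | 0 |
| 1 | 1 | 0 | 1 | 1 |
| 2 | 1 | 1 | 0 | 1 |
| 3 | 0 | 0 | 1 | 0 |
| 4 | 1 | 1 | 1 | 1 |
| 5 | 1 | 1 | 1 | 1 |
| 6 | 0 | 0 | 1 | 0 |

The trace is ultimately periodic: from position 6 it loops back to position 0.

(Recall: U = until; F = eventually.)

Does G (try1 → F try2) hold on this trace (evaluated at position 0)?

try1 → F try2 holds at every position 0..6, and those are all positions ever visited, so G (try1 → F try2) holds.
Positions where try1 holds: 0, 1, 3, 4, 5, 6.
Check F try2 at each: 0→ok, 1→ok, 3→ok, 4→ok, 5→ok, 6→ok.

Yes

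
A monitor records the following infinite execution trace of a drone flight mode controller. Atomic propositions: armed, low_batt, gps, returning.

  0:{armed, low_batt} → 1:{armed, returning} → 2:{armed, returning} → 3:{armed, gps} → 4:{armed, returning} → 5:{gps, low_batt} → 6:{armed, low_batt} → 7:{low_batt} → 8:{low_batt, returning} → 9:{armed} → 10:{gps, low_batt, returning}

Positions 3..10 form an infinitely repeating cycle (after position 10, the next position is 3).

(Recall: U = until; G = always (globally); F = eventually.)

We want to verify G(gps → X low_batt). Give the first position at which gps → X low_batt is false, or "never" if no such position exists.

Check gps → X low_batt at each position in order: 0 ✓, 1 ✓, 2 ✓.
At position 3 the labels are {armed, gps} and the next position 4 has {armed, returning}, so gps → X low_batt is false there. This is the first violation.

3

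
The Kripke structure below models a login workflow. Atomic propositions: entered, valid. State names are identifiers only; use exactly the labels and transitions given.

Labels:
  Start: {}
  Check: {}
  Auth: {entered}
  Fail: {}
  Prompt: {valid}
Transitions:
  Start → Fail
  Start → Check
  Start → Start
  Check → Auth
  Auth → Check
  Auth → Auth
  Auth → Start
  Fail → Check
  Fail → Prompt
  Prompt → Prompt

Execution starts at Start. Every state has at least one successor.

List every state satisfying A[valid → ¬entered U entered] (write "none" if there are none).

States satisfying valid → ¬entered: {Start, Check, Auth, Fail, Prompt}.
States satisfying entered: {Auth}.
States satisfying A[valid → ¬entered U entered]: {Check, Auth}.

{Check, Auth}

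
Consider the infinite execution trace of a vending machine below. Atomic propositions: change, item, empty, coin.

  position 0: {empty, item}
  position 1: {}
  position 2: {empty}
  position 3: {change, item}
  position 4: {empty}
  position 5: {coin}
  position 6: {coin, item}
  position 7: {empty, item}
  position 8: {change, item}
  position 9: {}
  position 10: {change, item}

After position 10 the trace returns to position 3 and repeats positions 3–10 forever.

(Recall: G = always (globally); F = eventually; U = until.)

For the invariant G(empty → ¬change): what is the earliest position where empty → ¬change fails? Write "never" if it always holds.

never

empty → ¬change holds at every position 0..10, and those are all the positions the trace ever visits, so the invariant G(empty → ¬change) is never violated.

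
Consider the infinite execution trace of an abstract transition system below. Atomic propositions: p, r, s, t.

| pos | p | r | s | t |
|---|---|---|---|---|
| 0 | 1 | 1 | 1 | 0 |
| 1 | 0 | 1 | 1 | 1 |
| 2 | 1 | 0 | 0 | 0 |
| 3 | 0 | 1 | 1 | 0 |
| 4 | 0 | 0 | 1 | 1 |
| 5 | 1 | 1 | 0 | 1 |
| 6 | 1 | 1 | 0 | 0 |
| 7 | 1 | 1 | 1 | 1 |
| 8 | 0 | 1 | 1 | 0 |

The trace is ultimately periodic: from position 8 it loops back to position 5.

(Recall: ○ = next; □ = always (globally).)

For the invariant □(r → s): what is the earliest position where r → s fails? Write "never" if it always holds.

5

Check r → s at each position in order: 0 ✓, 1 ✓, 2 ✓, 3 ✓, 4 ✓.
At position 5 the labels are {p, r, t}, so r → s is false there. This is the first violation.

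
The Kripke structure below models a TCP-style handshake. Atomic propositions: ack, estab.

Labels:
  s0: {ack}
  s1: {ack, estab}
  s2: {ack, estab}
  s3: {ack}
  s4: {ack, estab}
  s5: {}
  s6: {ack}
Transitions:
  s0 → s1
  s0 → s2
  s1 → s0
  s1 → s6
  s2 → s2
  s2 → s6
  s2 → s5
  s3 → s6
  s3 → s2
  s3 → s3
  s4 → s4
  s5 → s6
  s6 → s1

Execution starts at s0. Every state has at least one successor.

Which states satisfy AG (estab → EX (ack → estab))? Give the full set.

States satisfying estab → EX (ack → estab): {s0, s2, s3, s4, s5, s6}.
States satisfying AG (estab → EX (ack → estab)): {s4}.

{s4}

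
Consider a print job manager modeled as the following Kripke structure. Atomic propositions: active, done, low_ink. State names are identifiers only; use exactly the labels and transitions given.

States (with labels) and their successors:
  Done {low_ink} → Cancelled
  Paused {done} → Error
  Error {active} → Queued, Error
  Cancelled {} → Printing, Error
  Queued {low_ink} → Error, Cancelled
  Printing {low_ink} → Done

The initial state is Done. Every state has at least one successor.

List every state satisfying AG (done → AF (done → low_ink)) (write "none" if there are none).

States satisfying done → AF (done → low_ink): {Done, Paused, Error, Cancelled, Queued, Printing}.
States satisfying AG (done → AF (done → low_ink)): {Done, Paused, Error, Cancelled, Queued, Printing}.

{Done, Paused, Error, Cancelled, Queued, Printing}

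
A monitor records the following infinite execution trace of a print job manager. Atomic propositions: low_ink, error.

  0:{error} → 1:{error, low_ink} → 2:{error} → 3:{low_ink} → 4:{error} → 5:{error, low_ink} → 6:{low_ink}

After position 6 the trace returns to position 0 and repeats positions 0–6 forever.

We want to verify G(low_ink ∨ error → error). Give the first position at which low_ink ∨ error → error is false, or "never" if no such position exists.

Check low_ink ∨ error → error at each position in order: 0 ✓, 1 ✓, 2 ✓.
At position 3 the labels are {low_ink}, so low_ink ∨ error → error is false there. This is the first violation.

3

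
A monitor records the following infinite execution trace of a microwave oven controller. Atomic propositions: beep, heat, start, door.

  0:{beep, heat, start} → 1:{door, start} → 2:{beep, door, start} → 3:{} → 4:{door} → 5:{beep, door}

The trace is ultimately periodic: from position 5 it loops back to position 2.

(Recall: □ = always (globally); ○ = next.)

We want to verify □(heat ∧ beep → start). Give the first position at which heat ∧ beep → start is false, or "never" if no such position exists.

heat ∧ beep → start holds at every position 0..5, and those are all the positions the trace ever visits, so the invariant □(heat ∧ beep → start) is never violated.

never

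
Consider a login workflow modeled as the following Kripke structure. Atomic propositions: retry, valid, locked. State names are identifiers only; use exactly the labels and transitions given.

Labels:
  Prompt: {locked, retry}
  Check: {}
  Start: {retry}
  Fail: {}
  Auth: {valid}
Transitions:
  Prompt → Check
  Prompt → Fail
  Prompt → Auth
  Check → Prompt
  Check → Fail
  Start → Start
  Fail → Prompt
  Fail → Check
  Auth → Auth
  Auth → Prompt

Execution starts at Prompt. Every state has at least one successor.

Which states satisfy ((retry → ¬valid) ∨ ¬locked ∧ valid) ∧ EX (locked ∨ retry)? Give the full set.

States satisfying ¬valid: {Prompt, Check, Start, Fail}.
States satisfying retry → ¬valid: {Prompt, Check, Start, Fail, Auth}.
States satisfying ¬locked: {Check, Start, Fail, Auth}.
States satisfying ¬locked ∧ valid: {Auth}.
States satisfying (retry → ¬valid) ∨ ¬locked ∧ valid: {Prompt, Check, Start, Fail, Auth}.
States satisfying locked ∨ retry: {Prompt, Start}.
States satisfying EX (locked ∨ retry): {Check, Start, Fail, Auth}.
States satisfying ((retry → ¬valid) ∨ ¬locked ∧ valid) ∧ EX (locked ∨ retry): {Check, Start, Fail, Auth}.

{Check, Start, Fail, Auth}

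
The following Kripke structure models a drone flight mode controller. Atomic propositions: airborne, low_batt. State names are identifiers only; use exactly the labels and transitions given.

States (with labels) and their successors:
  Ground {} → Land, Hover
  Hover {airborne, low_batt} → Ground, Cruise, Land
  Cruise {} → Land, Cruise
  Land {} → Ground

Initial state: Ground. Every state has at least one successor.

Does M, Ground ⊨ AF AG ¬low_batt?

States satisfying AG ¬low_batt: ∅.
States satisfying AF AG ¬low_batt: ∅.
There is a path from Ground along which AG ¬low_batt never holds.
Ground ∉ Sat(AF AG ¬low_batt).

Violated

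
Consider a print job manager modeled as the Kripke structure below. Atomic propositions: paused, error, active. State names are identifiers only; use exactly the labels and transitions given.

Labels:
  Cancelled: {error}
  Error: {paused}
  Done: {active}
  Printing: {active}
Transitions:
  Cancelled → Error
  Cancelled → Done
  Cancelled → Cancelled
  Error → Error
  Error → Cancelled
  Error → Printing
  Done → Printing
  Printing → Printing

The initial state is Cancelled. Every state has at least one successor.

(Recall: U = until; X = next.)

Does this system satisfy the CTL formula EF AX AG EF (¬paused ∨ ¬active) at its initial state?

Yes

States satisfying AX AG EF (¬paused ∨ ¬active): {Cancelled, Error, Done, Printing}.
States satisfying EF AX AG EF (¬paused ∨ ¬active): {Cancelled, Error, Done, Printing}.
Some path from Cancelled reaches a state where AX AG EF (¬paused ∨ ¬active) holds.
Cancelled ∈ Sat(EF AX AG EF (¬paused ∨ ¬active)).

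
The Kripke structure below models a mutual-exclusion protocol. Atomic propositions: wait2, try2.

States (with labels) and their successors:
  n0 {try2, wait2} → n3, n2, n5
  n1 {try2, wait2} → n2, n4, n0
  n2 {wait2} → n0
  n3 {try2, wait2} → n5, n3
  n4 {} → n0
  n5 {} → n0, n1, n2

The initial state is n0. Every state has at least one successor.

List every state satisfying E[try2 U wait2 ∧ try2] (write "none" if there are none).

States satisfying try2: {n0, n1, n3}.
States satisfying wait2 ∧ try2: {n0, n1, n3}.
States satisfying E[try2 U wait2 ∧ try2]: {n0, n1, n3}.

{n0, n1, n3}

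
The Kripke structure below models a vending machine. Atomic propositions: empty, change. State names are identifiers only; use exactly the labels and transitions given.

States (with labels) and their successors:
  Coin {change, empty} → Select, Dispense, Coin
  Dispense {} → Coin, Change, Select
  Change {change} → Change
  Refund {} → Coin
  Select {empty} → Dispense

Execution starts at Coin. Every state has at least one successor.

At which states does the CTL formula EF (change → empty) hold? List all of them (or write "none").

States satisfying change → empty: {Coin, Dispense, Refund, Select}.
States satisfying EF (change → empty): {Coin, Dispense, Refund, Select}.

{Coin, Dispense, Refund, Select}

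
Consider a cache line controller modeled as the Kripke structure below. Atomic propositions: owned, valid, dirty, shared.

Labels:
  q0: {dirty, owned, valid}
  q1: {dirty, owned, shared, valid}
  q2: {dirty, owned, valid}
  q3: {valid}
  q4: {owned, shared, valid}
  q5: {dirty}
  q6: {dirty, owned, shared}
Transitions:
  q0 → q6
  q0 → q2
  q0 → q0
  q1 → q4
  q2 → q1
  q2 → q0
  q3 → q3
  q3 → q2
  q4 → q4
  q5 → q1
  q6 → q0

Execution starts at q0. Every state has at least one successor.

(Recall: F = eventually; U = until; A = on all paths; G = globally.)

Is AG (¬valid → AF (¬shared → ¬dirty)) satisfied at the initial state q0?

Satisfied

States satisfying ¬valid → AF (¬shared → ¬dirty): {q0, q1, q2, q3, q4, q5, q6}.
States satisfying AG (¬valid → AF (¬shared → ¬dirty)): {q0, q1, q2, q3, q4, q5, q6}.
Every state reachable from q0 satisfies ¬valid → AF (¬shared → ¬dirty).
q0 ∈ Sat(AG (¬valid → AF (¬shared → ¬dirty))).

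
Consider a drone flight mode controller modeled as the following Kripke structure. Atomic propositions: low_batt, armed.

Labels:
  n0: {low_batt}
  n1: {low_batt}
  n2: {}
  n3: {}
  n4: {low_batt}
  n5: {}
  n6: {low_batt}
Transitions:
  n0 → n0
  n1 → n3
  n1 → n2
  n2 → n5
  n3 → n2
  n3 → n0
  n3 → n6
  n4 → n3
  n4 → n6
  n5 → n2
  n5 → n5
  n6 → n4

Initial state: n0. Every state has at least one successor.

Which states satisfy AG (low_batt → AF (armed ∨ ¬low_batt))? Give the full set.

States satisfying low_batt → AF (armed ∨ ¬low_batt): {n1, n2, n3, n5}.
States satisfying AG (low_batt → AF (armed ∨ ¬low_batt)): {n2, n5}.

{n2, n5}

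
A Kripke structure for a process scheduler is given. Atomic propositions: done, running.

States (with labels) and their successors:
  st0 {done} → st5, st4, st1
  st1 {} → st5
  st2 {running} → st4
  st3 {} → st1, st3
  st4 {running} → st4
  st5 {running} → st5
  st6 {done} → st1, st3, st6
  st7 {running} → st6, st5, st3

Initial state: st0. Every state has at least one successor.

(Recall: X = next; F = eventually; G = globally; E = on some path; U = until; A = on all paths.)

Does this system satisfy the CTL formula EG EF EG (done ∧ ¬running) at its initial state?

States satisfying EF EG (done ∧ ¬running): {st6, st7}.
States satisfying EG EF EG (done ∧ ¬running): {st6, st7}.
No suitable path/successor from st0 witnesses the formula.
st0 ∉ Sat(EG EF EG (done ∧ ¬running)).

No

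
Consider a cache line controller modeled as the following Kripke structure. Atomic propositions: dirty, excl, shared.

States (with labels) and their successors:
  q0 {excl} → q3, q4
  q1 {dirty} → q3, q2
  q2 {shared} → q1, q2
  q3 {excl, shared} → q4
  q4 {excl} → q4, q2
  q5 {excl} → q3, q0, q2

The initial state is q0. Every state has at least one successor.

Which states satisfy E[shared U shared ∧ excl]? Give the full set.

{q3}

States satisfying shared: {q2, q3}.
States satisfying shared ∧ excl: {q3}.
States satisfying E[shared U shared ∧ excl]: {q3}.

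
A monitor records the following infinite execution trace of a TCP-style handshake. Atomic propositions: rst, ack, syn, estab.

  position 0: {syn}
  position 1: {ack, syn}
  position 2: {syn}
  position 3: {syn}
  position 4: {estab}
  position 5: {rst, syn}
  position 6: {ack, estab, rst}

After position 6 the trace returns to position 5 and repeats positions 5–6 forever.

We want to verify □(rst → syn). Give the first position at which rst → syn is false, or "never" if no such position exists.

6

Check rst → syn at each position in order: 0 ✓, 1 ✓, 2 ✓, 3 ✓, 4 ✓, 5 ✓.
At position 6 the labels are {ack, estab, rst}, so rst → syn is false there. This is the first violation.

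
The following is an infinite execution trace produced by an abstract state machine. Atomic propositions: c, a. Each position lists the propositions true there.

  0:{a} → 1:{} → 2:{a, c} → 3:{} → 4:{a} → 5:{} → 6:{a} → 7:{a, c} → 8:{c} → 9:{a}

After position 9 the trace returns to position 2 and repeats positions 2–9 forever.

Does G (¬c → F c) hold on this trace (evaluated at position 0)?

¬c → F c holds at every position 0..9, and those are all positions ever visited, so G (¬c → F c) holds.
Positions where ¬c holds: 0, 1, 3, 4, 5, 6, 9.
Check F c at each: 0→ok, 1→ok, 3→ok, 4→ok, 5→ok, 6→ok, 9→ok.

Holds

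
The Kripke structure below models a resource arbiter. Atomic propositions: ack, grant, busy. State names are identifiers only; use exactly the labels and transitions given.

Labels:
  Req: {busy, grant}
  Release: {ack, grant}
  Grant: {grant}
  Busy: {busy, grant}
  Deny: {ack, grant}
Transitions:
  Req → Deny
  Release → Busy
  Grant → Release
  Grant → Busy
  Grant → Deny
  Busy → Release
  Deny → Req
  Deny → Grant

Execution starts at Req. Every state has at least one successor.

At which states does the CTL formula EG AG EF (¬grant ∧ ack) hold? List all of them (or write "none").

none

States satisfying AG EF (¬grant ∧ ack): ∅.
States satisfying EG AG EF (¬grant ∧ ack): ∅.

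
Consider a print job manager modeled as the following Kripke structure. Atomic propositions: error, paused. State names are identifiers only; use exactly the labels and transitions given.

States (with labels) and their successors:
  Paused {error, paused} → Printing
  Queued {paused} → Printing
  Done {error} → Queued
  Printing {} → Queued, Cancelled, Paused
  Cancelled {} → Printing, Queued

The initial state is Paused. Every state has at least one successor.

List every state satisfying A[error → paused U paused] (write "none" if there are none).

{Paused, Queued}

States satisfying error → paused: {Paused, Queued, Printing, Cancelled}.
States satisfying paused: {Paused, Queued}.
States satisfying A[error → paused U paused]: {Paused, Queued}.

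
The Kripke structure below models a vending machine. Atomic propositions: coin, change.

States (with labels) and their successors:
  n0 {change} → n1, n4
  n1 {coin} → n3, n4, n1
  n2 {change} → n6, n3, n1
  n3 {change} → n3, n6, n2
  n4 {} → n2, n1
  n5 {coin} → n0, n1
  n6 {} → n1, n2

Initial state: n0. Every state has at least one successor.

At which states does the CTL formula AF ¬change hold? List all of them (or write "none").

States satisfying ¬change: {n1, n4, n5, n6}.
States satisfying AF ¬change: {n0, n1, n4, n5, n6}.

{n0, n1, n4, n5, n6}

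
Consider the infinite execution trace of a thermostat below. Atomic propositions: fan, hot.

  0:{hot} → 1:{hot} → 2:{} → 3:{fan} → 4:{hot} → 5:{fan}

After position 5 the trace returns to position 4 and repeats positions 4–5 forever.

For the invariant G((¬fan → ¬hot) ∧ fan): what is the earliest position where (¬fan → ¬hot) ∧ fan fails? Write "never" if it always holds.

0

At position 0 the labels are {hot}, so (¬fan → ¬hot) ∧ fan is false there. This is the first violation.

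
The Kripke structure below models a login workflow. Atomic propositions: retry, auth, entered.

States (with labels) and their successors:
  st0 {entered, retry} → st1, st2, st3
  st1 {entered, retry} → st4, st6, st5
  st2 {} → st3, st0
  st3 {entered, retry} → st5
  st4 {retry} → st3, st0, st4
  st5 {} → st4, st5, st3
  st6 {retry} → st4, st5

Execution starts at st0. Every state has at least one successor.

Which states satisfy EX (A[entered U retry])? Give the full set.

{st0, st1, st2, st4, st5, st6}

States satisfying A[entered U retry]: {st0, st1, st3, st4, st6}.
States satisfying EX (A[entered U retry]): {st0, st1, st2, st4, st5, st6}.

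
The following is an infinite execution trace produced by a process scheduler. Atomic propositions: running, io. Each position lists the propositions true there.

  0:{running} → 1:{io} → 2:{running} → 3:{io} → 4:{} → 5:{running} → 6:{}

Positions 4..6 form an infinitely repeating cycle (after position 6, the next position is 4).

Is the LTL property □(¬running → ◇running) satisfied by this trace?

¬running → ◇running holds at every position 0..6, and those are all positions ever visited, so □(¬running → ◇running) holds.
Positions where ¬running holds: 1, 3, 4, 6.
Check ◇running at each: 1→ok, 3→ok, 4→ok, 6→ok.

Yes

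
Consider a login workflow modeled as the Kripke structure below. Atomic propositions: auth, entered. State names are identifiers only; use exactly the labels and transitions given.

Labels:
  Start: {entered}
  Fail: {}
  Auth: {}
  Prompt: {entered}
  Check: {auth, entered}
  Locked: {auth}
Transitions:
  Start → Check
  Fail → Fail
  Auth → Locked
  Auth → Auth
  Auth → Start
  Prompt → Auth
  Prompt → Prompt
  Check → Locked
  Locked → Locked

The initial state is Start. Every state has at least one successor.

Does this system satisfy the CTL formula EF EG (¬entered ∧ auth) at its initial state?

Satisfied

States satisfying EG (¬entered ∧ auth): {Locked}.
States satisfying EF EG (¬entered ∧ auth): {Start, Auth, Prompt, Check, Locked}.
Some path from Start reaches a state where EG (¬entered ∧ auth) holds.
Start ∈ Sat(EF EG (¬entered ∧ auth)).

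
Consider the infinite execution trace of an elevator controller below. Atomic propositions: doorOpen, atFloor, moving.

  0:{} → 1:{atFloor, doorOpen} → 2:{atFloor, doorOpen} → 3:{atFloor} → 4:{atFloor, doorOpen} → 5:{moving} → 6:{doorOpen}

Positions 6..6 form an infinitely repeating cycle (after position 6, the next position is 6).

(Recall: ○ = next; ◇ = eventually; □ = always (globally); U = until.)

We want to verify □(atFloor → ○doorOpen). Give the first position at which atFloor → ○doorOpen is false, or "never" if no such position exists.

Check atFloor → ○doorOpen at each position in order: 0 ✓, 1 ✓.
At position 2 the labels are {atFloor, doorOpen} and the next position 3 has {atFloor}, so atFloor → ○doorOpen is false there. This is the first violation.

2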